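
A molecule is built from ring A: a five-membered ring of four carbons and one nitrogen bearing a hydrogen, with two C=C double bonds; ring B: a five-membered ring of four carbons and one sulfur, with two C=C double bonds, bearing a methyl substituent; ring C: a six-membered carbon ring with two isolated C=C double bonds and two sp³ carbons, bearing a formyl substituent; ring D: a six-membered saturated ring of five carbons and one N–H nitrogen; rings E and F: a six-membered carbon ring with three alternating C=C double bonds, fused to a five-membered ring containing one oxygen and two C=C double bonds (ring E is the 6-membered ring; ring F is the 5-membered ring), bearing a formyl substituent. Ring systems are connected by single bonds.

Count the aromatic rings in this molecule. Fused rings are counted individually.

4

Ring A is planar and fully conjugated; 2 ring double bonds (4 π electrons) plus a heteroatom lone pair (2) give 6 π electrons. 6 = 4(1)+2, so ring A is aromatic (pyrrole).
Ring B is fully conjugated (every ring atom contributes a p orbital); 2 ring double bonds (4 π electrons) plus a heteroatom lone pair (2) give 6 π electrons. Since 6 = 4n+2 (n=1), ring B is aromatic (thiophene).
Ring C has two sp³ carbons, so it is not fully conjugated — not aromatic (1,4-cyclohexadiene).
Ring D has only sp³ atoms, so it is not fully conjugated — not aromatic (piperidine).
Rings E and F form a fused bicyclic system (with one oxygen) with 9 sp² atoms and 10 π electrons from ring double bonds plus a heteroatom lone pair. 10 = 4(2)+2, so the system is aromatic and both rings count as aromatic (benzofuran).
Aromatic: A, B, E, F. Total: 4.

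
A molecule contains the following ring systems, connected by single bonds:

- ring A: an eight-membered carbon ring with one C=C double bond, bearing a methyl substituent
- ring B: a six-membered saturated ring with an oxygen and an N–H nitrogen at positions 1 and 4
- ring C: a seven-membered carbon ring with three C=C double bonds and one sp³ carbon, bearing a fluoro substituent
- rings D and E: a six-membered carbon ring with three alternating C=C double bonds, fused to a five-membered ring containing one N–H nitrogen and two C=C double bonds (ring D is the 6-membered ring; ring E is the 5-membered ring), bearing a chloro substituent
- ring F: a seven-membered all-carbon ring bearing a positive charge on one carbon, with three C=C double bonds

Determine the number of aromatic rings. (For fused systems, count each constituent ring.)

Ring A has six sp³ carbons, so it is not fully conjugated — not aromatic (cyclooctene).
Ring B has only sp³ atoms, so it is not fully conjugated — not aromatic (morpholine).
Ring C has one sp³ carbon, so it is not fully conjugated — not aromatic (cycloheptatriene).
Rings D and E form a fused bicyclic system (with one N–H) with 9 sp² atoms and 10 π electrons from ring double bonds plus a heteroatom lone pair. 10 = 4(2)+2, so the system is aromatic and both rings count as aromatic (indole).
Ring F has a continuous p-orbital overlap around the ring; 3 ring double bonds (6 π electrons) plus the carbocation's empty p orbital (0, but keeps the ring conjugated) give 6 π electrons. Since 6 = 4n+2 (n=1), ring F is aromatic (tropylium cation).
Aromatic: D, E, F. Total: 3.

3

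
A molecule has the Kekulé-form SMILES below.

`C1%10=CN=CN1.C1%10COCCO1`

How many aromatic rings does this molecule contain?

The SMILES encodes a five-membered ring with nitrogens at positions 1 and 3 (one bearing H, one in a C=N bond) and two double bonds; a six-membered saturated ring with oxygens at positions 1 and 4.
The 5-membered ring with two nitrogens (one N–H, one =N–) is fully conjugated (every ring atom contributes a p orbital); 2 ring double bonds (4 π electrons) plus a heteroatom lone pair (2) give 6 π electrons. That satisfies 4n+2 with n=1, so it is aromatic (imidazole).
The 6-membered ring with two oxygens (1,4) has only sp³ atoms, so it is not fully conjugated — not aromatic (1,4-dioxane).
1 of the 2 rings is aromatic. Total: 1.

1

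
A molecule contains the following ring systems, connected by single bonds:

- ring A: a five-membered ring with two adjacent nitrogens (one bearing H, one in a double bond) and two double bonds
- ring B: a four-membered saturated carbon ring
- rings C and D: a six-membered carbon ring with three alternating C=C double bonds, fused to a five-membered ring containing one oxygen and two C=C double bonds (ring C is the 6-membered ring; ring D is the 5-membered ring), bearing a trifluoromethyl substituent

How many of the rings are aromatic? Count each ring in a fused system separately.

3

Ring A has a continuous p-orbital overlap around the ring; 2 ring double bonds (4 π electrons) plus a heteroatom lone pair (2) give 6 π electrons. That satisfies 4n+2 with n=1, so ring A is aromatic (pyrazole).
Ring B has only sp³ atoms, so it is not fully conjugated — not aromatic (cyclobutane).
Rings C and D form a fused bicyclic system (with one oxygen) with 9 sp² atoms and 10 π electrons from ring double bonds plus a heteroatom lone pair. 10 = 4(2)+2, so the system is aromatic and both rings count as aromatic (benzofuran).
Aromatic: A, C, D. Total: 3.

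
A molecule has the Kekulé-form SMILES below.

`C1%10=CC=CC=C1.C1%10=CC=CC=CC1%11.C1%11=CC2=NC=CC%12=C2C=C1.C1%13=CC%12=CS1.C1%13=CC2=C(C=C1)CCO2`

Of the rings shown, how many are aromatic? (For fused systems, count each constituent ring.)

The SMILES encodes a six-membered carbon ring with three alternating C=C double bonds; a seven-membered carbon ring with three C=C double bonds and one sp³ carbon; two fused six-membered rings, each with three alternating double bonds; one ring is all carbon and the other has one ring nitrogen; a five-membered ring of four carbons and one sulfur, with two C=C double bonds; a six-membered carbon ring with three alternating C=C double bonds, fused to a five-membered ring containing one oxygen and two sp³ carbons.
The 6-membered ring is fully conjugated (every ring atom contributes a p orbital); 3 ring double bonds give 6 π electrons. 6 = 4(1)+2, so it is aromatic (benzene).
The 7-membered ring has one sp³ carbon, so it is not fully conjugated — not aromatic (cycloheptatriene).
The fused 6/6-membered bicyclic (with one nitrogen) is a single π system with 10 sp² atoms and 10 π electrons from ring double bonds. 10 = 4(2)+2, so the system is aromatic and both rings count as aromatic (quinoline).
The 5-membered ring with one sulfur has a continuous p-orbital overlap around the ring; 2 ring double bonds (4 π electrons) plus a heteroatom lone pair (2) give 6 π electrons. Since 6 = 4n+2 (n=1), it is aromatic (thiophene).
The second 6-membered ring is fully conjugated (every ring atom contributes a p orbital); 3 ring double bonds give 6 π electrons. 6 = 4(1)+2, so it is aromatic (benzene ring).
The 5-membered ring with one oxygen has two sp³ carbons, so it is not fully conjugated — not aromatic (oxolane ring).
5 of the 7 rings are aromatic. Total: 5.

5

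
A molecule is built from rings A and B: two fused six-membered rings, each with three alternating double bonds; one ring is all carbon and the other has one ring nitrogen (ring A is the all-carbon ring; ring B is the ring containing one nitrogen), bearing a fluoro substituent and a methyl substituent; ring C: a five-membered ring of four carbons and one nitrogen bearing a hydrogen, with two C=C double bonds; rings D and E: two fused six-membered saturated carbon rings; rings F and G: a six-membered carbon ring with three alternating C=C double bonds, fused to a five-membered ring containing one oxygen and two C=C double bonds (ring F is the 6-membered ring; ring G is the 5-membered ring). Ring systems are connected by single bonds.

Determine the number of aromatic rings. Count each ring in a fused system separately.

Rings A and B form a fused bicyclic system (with one nitrogen) with 10 sp² atoms and 10 π electrons from ring double bonds. 10 = 4(2)+2, so the system is aromatic and both rings count as aromatic (quinoline).
Ring C is planar and fully conjugated; 2 ring double bonds (4 π electrons) plus a heteroatom lone pair (2) give 6 π electrons. 6 = 4(1)+2, so ring C is aromatic (pyrrole).
Ring D has only sp³ atoms, so it is not fully conjugated — not aromatic (cyclohexane ring).
Ring E has only sp³ atoms, so it is not fully conjugated — not aromatic (cyclohexane ring).
Rings F and G form a fused bicyclic system (with one oxygen) with 9 sp² atoms and 10 π electrons from ring double bonds plus a heteroatom lone pair. 10 = 4(2)+2, so the system is aromatic and both rings count as aromatic (benzofuran).
Aromatic: A, B, C, F, G. Total: 5.

5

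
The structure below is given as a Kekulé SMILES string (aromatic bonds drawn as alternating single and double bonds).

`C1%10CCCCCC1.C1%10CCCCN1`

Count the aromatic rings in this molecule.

The SMILES encodes a seven-membered saturated carbon ring; a six-membered saturated ring of five carbons and one N–H nitrogen.
The 7-membered ring has only sp³ atoms, so it is not fully conjugated — not aromatic (cycloheptane).
The 6-membered ring with one N–H has only sp³ atoms, so it is not fully conjugated — not aromatic (piperidine).
None of the rings are aromatic. Total: 0.

0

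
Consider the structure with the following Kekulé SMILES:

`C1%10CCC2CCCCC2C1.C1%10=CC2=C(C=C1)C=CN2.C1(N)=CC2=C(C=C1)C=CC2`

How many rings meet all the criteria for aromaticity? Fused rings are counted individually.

3

The SMILES encodes two fused six-membered saturated carbon rings; a six-membered carbon ring with three alternating C=C double bonds, fused to a five-membered ring containing one N–H nitrogen and two C=C double bonds; a six-membered carbon ring with three alternating C=C double bonds, fused to a five-membered carbon ring containing one C=C double bond and one sp³ carbon.
The 6-membered ring has only sp³ atoms, so it is not fully conjugated — not aromatic (cyclohexane ring).
The second 6-membered ring has only sp³ atoms, so it is not fully conjugated — not aromatic (cyclohexane ring).
The fused 6/5-membered bicyclic (with one N–H) is a single π system with 9 sp² atoms and 10 π electrons from ring double bonds plus a heteroatom lone pair. 10 = 4(2)+2, so the system is aromatic and both rings count as aromatic (indole).
The third 6-membered ring is planar and fully conjugated; 3 ring double bonds give 6 π electrons. Since 6 = 4n+2 (n=1), it is aromatic (benzene ring).
The 5-membered ring has one sp³ carbon, so it is not fully conjugated — not aromatic (cyclopentene ring).
3 of the 6 rings are aromatic. Total: 3.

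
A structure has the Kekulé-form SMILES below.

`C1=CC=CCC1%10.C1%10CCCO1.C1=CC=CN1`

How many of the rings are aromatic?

1

The SMILES encodes a six-membered carbon ring with two conjugated C=C double bonds and two sp³ carbons; a five-membered saturated ring of four carbons and one oxygen; a five-membered ring of four carbons and one nitrogen bearing a hydrogen, with two C=C double bonds.
The 6-membered ring has two sp³ carbons, so it is not fully conjugated — not aromatic (1,3-cyclohexadiene).
The 5-membered ring with one oxygen has only sp³ atoms, so it is not fully conjugated — not aromatic (tetrahydrofuran).
The 5-membered ring with one N–H is planar and fully conjugated; 2 ring double bonds (4 π electrons) plus a heteroatom lone pair (2) give 6 π electrons. Since 6 = 4n+2 (n=1), it is aromatic (pyrrole).
1 of the 3 rings is aromatic. Total: 1.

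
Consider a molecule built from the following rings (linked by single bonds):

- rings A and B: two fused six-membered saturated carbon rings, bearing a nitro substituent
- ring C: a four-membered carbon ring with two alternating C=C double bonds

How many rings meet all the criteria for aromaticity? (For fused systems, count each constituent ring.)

Ring A has only sp³ atoms, so it is not fully conjugated — not aromatic (cyclohexane ring).
Ring B has only sp³ atoms, so it is not fully conjugated — not aromatic (cyclohexane ring).
Ring C has only sp² ring atoms; a planar conformation would have a fully conjugated π system of 4 electrons. But 4 = 4(1), which is 4n not 4n+2, so ring C is not aromatic (cyclobutadiene) — cyclobutadiene is antiaromatic and distorts to a rectangle.
No ring is aromatic. Total: 0.

0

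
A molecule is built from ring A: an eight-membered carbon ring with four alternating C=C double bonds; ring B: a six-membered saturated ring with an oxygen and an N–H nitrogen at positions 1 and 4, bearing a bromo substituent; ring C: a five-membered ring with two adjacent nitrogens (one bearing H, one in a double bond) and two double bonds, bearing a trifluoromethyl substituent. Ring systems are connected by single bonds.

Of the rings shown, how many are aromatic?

Ring A has only sp² ring atoms; a planar conformation would have a fully conjugated π system of 8 electrons. But 8 = 4(2), which is 4n not 4n+2, so ring A is not aromatic (cyclooctatetraene) — cyclooctatetraene distorts into a non-planar tub to avoid antiaromaticity.
Ring B has only sp³ atoms, so it is not fully conjugated — not aromatic (morpholine).
Ring C is fully conjugated (every ring atom contributes a p orbital); 2 ring double bonds (4 π electrons) plus a heteroatom lone pair (2) give 6 π electrons. That satisfies 4n+2 with n=1, so ring C is aromatic (pyrazole).
Aromatic: C. Total: 1.

1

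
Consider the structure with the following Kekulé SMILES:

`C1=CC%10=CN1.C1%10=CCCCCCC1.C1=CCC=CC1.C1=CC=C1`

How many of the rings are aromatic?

1

The SMILES encodes a five-membered ring of four carbons and one nitrogen bearing a hydrogen, with two C=C double bonds; an eight-membered carbon ring with one C=C double bond; a six-membered carbon ring with two isolated C=C double bonds and two sp³ carbons; a four-membered carbon ring with two alternating C=C double bonds.
The 5-membered ring with one N–H is fully conjugated (every ring atom contributes a p orbital); 2 ring double bonds (4 π electrons) plus a heteroatom lone pair (2) give 6 π electrons. That satisfies 4n+2 with n=1, so it is aromatic (pyrrole).
The 8-membered ring has six sp³ carbons, so it is not fully conjugated — not aromatic (cyclooctene).
The 6-membered ring has two sp³ carbons, so it is not fully conjugated — not aromatic (1,4-cyclohexadiene).
The 4-membered ring has only sp² ring atoms; a planar conformation would have a fully conjugated π system of 4 electrons. But 4 = 4(1), which is 4n not 4n+2, so it is not aromatic (cyclobutadiene) — cyclobutadiene is antiaromatic and distorts to a rectangle.
1 of the 4 rings is aromatic. Total: 1.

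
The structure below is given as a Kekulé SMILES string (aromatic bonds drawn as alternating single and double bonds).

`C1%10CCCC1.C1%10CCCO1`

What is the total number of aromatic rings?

0

The SMILES encodes a five-membered saturated carbon ring; a five-membered saturated ring of four carbons and one oxygen.
The 5-membered ring has only sp³ atoms, so it is not fully conjugated — not aromatic (cyclopentane).
The 5-membered ring with one oxygen has only sp³ atoms, so it is not fully conjugated — not aromatic (tetrahydrofuran).
None of the rings are aromatic. Total: 0.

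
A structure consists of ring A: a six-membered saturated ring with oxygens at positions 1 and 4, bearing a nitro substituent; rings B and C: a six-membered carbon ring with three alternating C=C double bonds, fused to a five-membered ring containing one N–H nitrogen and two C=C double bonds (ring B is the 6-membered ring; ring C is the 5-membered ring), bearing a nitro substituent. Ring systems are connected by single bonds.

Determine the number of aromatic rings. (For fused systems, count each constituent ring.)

2

Ring A has only sp³ atoms, so it is not fully conjugated — not aromatic (1,4-dioxane).
Rings B and C form a fused bicyclic system (with one N–H) with 9 sp² atoms and 10 π electrons from ring double bonds plus a heteroatom lone pair. 10 = 4(2)+2, so the system is aromatic and both rings count as aromatic (indole).
Aromatic: B, C. Total: 2.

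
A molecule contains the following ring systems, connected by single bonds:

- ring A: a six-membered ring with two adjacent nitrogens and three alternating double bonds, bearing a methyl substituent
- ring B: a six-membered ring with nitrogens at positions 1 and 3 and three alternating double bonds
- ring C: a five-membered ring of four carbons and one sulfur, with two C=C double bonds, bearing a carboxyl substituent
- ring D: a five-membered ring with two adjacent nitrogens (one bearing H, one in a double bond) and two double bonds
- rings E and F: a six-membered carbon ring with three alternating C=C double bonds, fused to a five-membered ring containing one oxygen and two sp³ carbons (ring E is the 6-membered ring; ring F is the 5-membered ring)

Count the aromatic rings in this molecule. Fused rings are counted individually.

5

Ring A is fully conjugated (every ring atom contributes a p orbital); 3 ring double bonds give 6 π electrons. Since 6 = 4n+2 (n=1), ring A is aromatic (pyridazine).
Ring B is fully conjugated (every ring atom contributes a p orbital); 3 ring double bonds give 6 π electrons. 6 = 4(1)+2, so ring B is aromatic (pyrimidine).
Ring C is planar and fully conjugated; 2 ring double bonds (4 π electrons) plus a heteroatom lone pair (2) give 6 π electrons. 6 = 4(1)+2, so ring C is aromatic (thiophene).
Ring D is planar and fully conjugated; 2 ring double bonds (4 π electrons) plus a heteroatom lone pair (2) give 6 π electrons. That satisfies 4n+2 with n=1, so ring D is aromatic (pyrazole).
Ring E is fully conjugated (every ring atom contributes a p orbital); 3 ring double bonds give 6 π electrons. That satisfies 4n+2 with n=1, so ring E is aromatic (benzene ring).
Ring F has two sp³ carbons, so it is not fully conjugated — not aromatic (oxolane ring).
Aromatic: A, B, C, D, E. Total: 5.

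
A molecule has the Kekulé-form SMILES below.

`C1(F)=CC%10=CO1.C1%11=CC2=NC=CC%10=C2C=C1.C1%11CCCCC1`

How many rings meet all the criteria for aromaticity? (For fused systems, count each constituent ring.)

The SMILES encodes a five-membered ring of four carbons and one oxygen, with two C=C double bonds; two fused six-membered rings, each with three alternating double bonds; one ring is all carbon and the other has one ring nitrogen; a six-membered saturated carbon ring.
The 5-membered ring with one oxygen is planar and fully conjugated; 2 ring double bonds (4 π electrons) plus a heteroatom lone pair (2) give 6 π electrons. That satisfies 4n+2 with n=1, so it is aromatic (furan).
The fused 6/6-membered bicyclic (with one nitrogen) is a single π system with 10 sp² atoms and 10 π electrons from ring double bonds. 10 = 4(2)+2, so the system is aromatic and both rings count as aromatic (quinoline).
The 6-membered ring has only sp³ atoms, so it is not fully conjugated — not aromatic (cyclohexane).
3 of the 4 rings are aromatic. Total: 3.

3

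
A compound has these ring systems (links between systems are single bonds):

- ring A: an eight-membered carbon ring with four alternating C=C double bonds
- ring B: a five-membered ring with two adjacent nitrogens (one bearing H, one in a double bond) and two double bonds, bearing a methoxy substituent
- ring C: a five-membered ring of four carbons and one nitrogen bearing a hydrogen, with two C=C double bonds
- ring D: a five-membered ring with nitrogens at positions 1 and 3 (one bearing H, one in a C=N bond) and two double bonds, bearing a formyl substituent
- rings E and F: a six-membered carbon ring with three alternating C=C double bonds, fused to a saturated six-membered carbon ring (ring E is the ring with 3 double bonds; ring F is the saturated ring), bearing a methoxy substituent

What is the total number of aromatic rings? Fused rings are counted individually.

4

Ring A has only sp² ring atoms; a planar conformation would have a fully conjugated π system of 8 electrons. But 8 = 4(2), which is 4n not 4n+2, so ring A is not aromatic (cyclooctatetraene) — cyclooctatetraene distorts into a non-planar tub to avoid antiaromaticity.
Ring B is planar and fully conjugated; 2 ring double bonds (4 π electrons) plus a heteroatom lone pair (2) give 6 π electrons. Since 6 = 4n+2 (n=1), ring B is aromatic (pyrazole).
Ring C is fully conjugated (every ring atom contributes a p orbital); 2 ring double bonds (4 π electrons) plus a heteroatom lone pair (2) give 6 π electrons. 6 = 4(1)+2, so ring C is aromatic (pyrrole).
Ring D is planar and fully conjugated; 2 ring double bonds (4 π electrons) plus a heteroatom lone pair (2) give 6 π electrons. 6 = 4(1)+2, so ring D is aromatic (imidazole).
Ring E has a continuous p-orbital overlap around the ring; 3 ring double bonds give 6 π electrons. That satisfies 4n+2 with n=1, so ring E is aromatic (benzene ring).
Ring F has four sp³ carbons, so it is not fully conjugated — not aromatic (cyclohexane ring).
Aromatic: B, C, D, E. Total: 4.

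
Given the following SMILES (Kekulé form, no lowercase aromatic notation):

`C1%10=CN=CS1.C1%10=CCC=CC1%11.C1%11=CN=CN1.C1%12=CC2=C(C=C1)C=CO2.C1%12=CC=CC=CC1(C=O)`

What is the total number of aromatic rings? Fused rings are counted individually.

4

The SMILES encodes a five-membered ring with a sulfur at position 1 and a nitrogen at position 3 (in a C=N bond), with two double bonds; a six-membered carbon ring with two isolated C=C double bonds and two sp³ carbons; a five-membered ring with nitrogens at positions 1 and 3 (one bearing H, one in a C=N bond) and two double bonds; a six-membered carbon ring with three alternating C=C double bonds, fused to a five-membered ring containing one oxygen and two C=C double bonds; a seven-membered carbon ring with three C=C double bonds and one sp³ carbon.
The 5-membered ring with one sulfur and one =N– has a continuous p-orbital overlap around the ring; 2 ring double bonds (4 π electrons) plus a heteroatom lone pair (2) give 6 π electrons. That satisfies 4n+2 with n=1, so it is aromatic (thiazole).
The 6-membered ring has two sp³ carbons, so it is not fully conjugated — not aromatic (1,4-cyclohexadiene).
The 5-membered ring with two nitrogens (one N–H, one =N–) has a continuous p-orbital overlap around the ring; 2 ring double bonds (4 π electrons) plus a heteroatom lone pair (2) give 6 π electrons. Since 6 = 4n+2 (n=1), it is aromatic (imidazole).
The fused 6/5-membered bicyclic (with one oxygen) is a single π system with 9 sp² atoms and 10 π electrons from ring double bonds plus a heteroatom lone pair. 10 = 4(2)+2, so the system is aromatic and both rings count as aromatic (benzofuran).
The 7-membered ring has one sp³ carbon, so it is not fully conjugated — not aromatic (cycloheptatriene).
4 of the 6 rings are aromatic. Total: 4.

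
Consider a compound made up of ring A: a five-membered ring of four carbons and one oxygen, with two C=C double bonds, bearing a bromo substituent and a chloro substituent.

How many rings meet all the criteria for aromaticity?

Ring A has a continuous p-orbital overlap around the ring; 2 ring double bonds (4 π electrons) plus a heteroatom lone pair (2) give 6 π electrons. Since 6 = 4n+2 (n=1), ring A is aromatic (furan).

1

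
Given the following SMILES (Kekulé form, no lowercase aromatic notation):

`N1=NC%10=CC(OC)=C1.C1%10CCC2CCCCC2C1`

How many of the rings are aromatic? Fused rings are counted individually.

1

The SMILES encodes a six-membered ring with two adjacent nitrogens and three alternating double bonds; two fused six-membered saturated carbon rings.
The 6-membered ring with two nitrogens (1,2) has a continuous p-orbital overlap around the ring; 3 ring double bonds give 6 π electrons. That satisfies 4n+2 with n=1, so it is aromatic (pyridazine).
The 6-membered ring has only sp³ atoms, so it is not fully conjugated — not aromatic (cyclohexane ring).
The second 6-membered ring has only sp³ atoms, so it is not fully conjugated — not aromatic (cyclohexane ring).
1 of the 3 rings is aromatic. Total: 1.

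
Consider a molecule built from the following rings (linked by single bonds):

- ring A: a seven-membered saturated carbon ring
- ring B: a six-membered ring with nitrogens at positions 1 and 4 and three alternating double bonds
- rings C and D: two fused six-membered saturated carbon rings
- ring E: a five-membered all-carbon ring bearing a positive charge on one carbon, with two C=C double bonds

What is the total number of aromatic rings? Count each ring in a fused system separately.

1

Ring A has only sp³ atoms, so it is not fully conjugated — not aromatic (cycloheptane).
Ring B is fully conjugated (every ring atom contributes a p orbital); 3 ring double bonds give 6 π electrons. 6 = 4(1)+2, so ring B is aromatic (pyrazine).
Ring C has only sp³ atoms, so it is not fully conjugated — not aromatic (cyclohexane ring).
Ring D has only sp³ atoms, so it is not fully conjugated — not aromatic (cyclohexane ring).
Ring E has only sp² ring atoms; a planar conformation would have a fully conjugated π system of 4 electrons. But 4 = 4(1), which is 4n not 4n+2, so ring E is not aromatic (cyclopentadienyl cation).
Aromatic: B. Total: 1.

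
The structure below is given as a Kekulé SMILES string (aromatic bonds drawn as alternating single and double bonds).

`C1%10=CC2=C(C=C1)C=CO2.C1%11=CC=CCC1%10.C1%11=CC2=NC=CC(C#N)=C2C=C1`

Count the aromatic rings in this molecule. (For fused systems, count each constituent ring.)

The SMILES encodes a six-membered carbon ring with three alternating C=C double bonds, fused to a five-membered ring containing one oxygen and two C=C double bonds; a six-membered carbon ring with two conjugated C=C double bonds and two sp³ carbons; two fused six-membered rings, each with three alternating double bonds; one ring is all carbon and the other has one ring nitrogen.
The fused 6/5-membered bicyclic (with one oxygen) is a single π system with 9 sp² atoms and 10 π electrons from ring double bonds plus a heteroatom lone pair. 10 = 4(2)+2, so the system is aromatic and both rings count as aromatic (benzofuran).
The 6-membered ring has two sp³ carbons, so it is not fully conjugated — not aromatic (1,3-cyclohexadiene).
The fused 6/6-membered bicyclic (with one nitrogen) is a single π system with 10 sp² atoms and 10 π electrons from ring double bonds. 10 = 4(2)+2, so the system is aromatic and both rings count as aromatic (quinoline).
4 of the 5 rings are aromatic. Total: 4.

4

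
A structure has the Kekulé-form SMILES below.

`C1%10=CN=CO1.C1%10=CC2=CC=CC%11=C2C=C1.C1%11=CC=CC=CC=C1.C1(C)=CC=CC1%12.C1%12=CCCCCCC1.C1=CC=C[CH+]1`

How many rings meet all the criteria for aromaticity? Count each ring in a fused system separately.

3

The SMILES encodes a five-membered ring with an oxygen at position 1 and a nitrogen at position 3 (in a C=N bond), with two double bonds; two fused six-membered carbon rings, each with three alternating C=C double bonds; an eight-membered carbon ring with four alternating C=C double bonds; a five-membered carbon ring with two conjugated C=C double bonds and one sp³ carbon; an eight-membered carbon ring with one C=C double bond; a five-membered all-carbon ring bearing a positive charge on one carbon, with two C=C double bonds.
The 5-membered ring with one oxygen and one =N– has a continuous p-orbital overlap around the ring; 2 ring double bonds (4 π electrons) plus a heteroatom lone pair (2) give 6 π electrons. 6 = 4(1)+2, so it is aromatic (oxazole).
The fused 6/6-membered bicyclic is a single π system with 10 sp² atoms and 10 π electrons from ring double bonds. 10 = 4(2)+2, so the system is aromatic and both rings count as aromatic (naphthalene).
The 8-membered ring has only sp² ring atoms; a planar conformation would have a fully conjugated π system of 8 electrons. But 8 = 4(2), which is 4n not 4n+2, so it is not aromatic (cyclooctatetraene) — cyclooctatetraene distorts into a non-planar tub to avoid antiaromaticity.
The 5-membered ring has one sp³ carbon, so it is not fully conjugated — not aromatic (cyclopentadiene).
The second 8-membered ring has six sp³ carbons, so it is not fully conjugated — not aromatic (cyclooctene).
The second 5-membered ring has only sp² ring atoms; a planar conformation would have a fully conjugated π system of 4 electrons. But 4 = 4(1), which is 4n not 4n+2, so it is not aromatic (cyclopentadienyl cation).
3 of the 7 rings are aromatic. Total: 3.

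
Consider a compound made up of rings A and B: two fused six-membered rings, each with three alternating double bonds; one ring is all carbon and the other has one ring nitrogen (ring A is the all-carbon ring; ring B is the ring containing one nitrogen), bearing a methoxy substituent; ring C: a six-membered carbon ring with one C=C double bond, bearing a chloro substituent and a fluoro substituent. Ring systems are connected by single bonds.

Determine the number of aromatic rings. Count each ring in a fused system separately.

Rings A and B form a fused bicyclic system (with one nitrogen) with 10 sp² atoms and 10 π electrons from ring double bonds. 10 = 4(2)+2, so the system is aromatic and both rings count as aromatic (quinoline).
Ring C has four sp³ carbons, so it is not fully conjugated — not aromatic (cyclohexene).
Aromatic: A, B. Total: 2.

2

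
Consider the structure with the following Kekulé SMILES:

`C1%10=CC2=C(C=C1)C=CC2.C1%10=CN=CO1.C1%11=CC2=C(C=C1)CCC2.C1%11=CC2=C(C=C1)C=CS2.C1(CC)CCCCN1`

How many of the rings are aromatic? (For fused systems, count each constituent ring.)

5

The SMILES encodes a six-membered carbon ring with three alternating C=C double bonds, fused to a five-membered carbon ring containing one C=C double bond and one sp³ carbon; a five-membered ring with an oxygen at position 1 and a nitrogen at position 3 (in a C=N bond), with two double bonds; a six-membered carbon ring with three alternating C=C double bonds, fused to a saturated five-membered carbon ring; a six-membered carbon ring with three alternating C=C double bonds, fused to a five-membered ring containing one sulfur and two C=C double bonds; a six-membered saturated ring of five carbons and one N–H nitrogen.
The 6-membered ring is planar and fully conjugated; 3 ring double bonds give 6 π electrons. 6 = 4(1)+2, so it is aromatic (benzene ring).
The 5-membered ring has one sp³ carbon, so it is not fully conjugated — not aromatic (cyclopentene ring).
The 5-membered ring with one oxygen and one =N– is fully conjugated (every ring atom contributes a p orbital); 2 ring double bonds (4 π electrons) plus a heteroatom lone pair (2) give 6 π electrons. That satisfies 4n+2 with n=1, so it is aromatic (oxazole).
The second 6-membered ring has a continuous p-orbital overlap around the ring; 3 ring double bonds give 6 π electrons. That satisfies 4n+2 with n=1, so it is aromatic (benzene ring).
The second 5-membered ring has three sp³ carbons, so it is not fully conjugated — not aromatic (cyclopentane ring).
The fused 6/5-membered bicyclic (with one sulfur) is a single π system with 9 sp² atoms and 10 π electrons from ring double bonds plus a heteroatom lone pair. 10 = 4(2)+2, so the system is aromatic and both rings count as aromatic (benzothiophene).
The 6-membered ring with one N–H has only sp³ atoms, so it is not fully conjugated — not aromatic (piperidine).
5 of the 8 rings are aromatic. Total: 5.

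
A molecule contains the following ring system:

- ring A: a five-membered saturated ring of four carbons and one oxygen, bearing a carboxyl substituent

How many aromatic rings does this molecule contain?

Ring A has only sp³ atoms, so it is not fully conjugated — not aromatic (tetrahydrofuran).

0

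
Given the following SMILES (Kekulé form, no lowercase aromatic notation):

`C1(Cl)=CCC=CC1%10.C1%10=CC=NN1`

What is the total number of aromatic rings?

The SMILES encodes a six-membered carbon ring with two isolated C=C double bonds and two sp³ carbons; a five-membered ring with two adjacent nitrogens (one bearing H, one in a double bond) and two double bonds.
The 6-membered ring has two sp³ carbons, so it is not fully conjugated — not aromatic (1,4-cyclohexadiene).
The 5-membered ring with two adjacent nitrogens (one N–H, one =N–) has a continuous p-orbital overlap around the ring; 2 ring double bonds (4 π electrons) plus a heteroatom lone pair (2) give 6 π electrons. Since 6 = 4n+2 (n=1), it is aromatic (pyrazole).
1 of the 2 rings is aromatic. Total: 1.

1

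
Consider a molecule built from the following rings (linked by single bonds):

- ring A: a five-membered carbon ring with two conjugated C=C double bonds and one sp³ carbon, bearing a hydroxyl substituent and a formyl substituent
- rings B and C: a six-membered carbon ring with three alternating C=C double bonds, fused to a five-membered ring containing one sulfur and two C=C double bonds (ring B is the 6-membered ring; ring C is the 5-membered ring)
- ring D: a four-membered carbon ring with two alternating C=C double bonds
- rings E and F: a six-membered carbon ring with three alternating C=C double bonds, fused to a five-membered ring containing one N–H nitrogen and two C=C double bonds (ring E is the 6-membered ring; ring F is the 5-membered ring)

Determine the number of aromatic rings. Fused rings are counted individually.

4

Ring A has one sp³ carbon, so it is not fully conjugated — not aromatic (cyclopentadiene).
Rings B and C form a fused bicyclic system (with one sulfur) with 9 sp² atoms and 10 π electrons from ring double bonds plus a heteroatom lone pair. 10 = 4(2)+2, so the system is aromatic and both rings count as aromatic (benzothiophene).
Ring D has only sp² ring atoms; a planar conformation would have a fully conjugated π system of 4 electrons. But 4 = 4(1), which is 4n not 4n+2, so ring D is not aromatic (cyclobutadiene) — cyclobutadiene is antiaromatic and distorts to a rectangle.
Rings E and F form a fused bicyclic system (with one N–H) with 9 sp² atoms and 10 π electrons from ring double bonds plus a heteroatom lone pair. 10 = 4(2)+2, so the system is aromatic and both rings count as aromatic (indole).
Aromatic: B, C, E, F. Total: 4.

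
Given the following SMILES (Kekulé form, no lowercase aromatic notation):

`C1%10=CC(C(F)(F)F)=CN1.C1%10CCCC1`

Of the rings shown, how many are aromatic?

The SMILES encodes a five-membered ring of four carbons and one nitrogen bearing a hydrogen, with two C=C double bonds; a five-membered saturated carbon ring.
The 5-membered ring with one N–H is fully conjugated (every ring atom contributes a p orbital); 2 ring double bonds (4 π electrons) plus a heteroatom lone pair (2) give 6 π electrons. 6 = 4(1)+2, so it is aromatic (pyrrole).
The 5-membered ring has only sp³ atoms, so it is not fully conjugated — not aromatic (cyclopentane).
1 of the 2 rings is aromatic. Total: 1.

1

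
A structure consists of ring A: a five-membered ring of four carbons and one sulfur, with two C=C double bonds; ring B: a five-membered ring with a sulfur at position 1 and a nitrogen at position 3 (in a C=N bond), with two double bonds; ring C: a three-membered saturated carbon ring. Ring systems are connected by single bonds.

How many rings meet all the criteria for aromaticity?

Ring A is planar and fully conjugated; 2 ring double bonds (4 π electrons) plus a heteroatom lone pair (2) give 6 π electrons. 6 = 4(1)+2, so ring A is aromatic (thiophene).
Ring B is fully conjugated (every ring atom contributes a p orbital); 2 ring double bonds (4 π electrons) plus a heteroatom lone pair (2) give 6 π electrons. That satisfies 4n+2 with n=1, so ring B is aromatic (thiazole).
Ring C has only sp³ atoms, so it is not fully conjugated — not aromatic (cyclopropane).
Aromatic: A, B. Total: 2.

2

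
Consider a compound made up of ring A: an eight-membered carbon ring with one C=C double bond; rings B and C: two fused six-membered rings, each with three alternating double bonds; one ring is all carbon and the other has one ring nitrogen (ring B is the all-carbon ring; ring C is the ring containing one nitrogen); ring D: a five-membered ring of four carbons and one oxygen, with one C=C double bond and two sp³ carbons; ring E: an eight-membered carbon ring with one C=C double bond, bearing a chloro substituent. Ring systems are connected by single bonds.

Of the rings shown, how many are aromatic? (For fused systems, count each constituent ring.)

Ring A has six sp³ carbons, so it is not fully conjugated — not aromatic (cyclooctene).
Rings B and C form a fused bicyclic system (with one nitrogen) with 10 sp² atoms and 10 π electrons from ring double bonds. 10 = 4(2)+2, so the system is aromatic and both rings count as aromatic (quinoline).
Ring D has two sp³ carbons, so it is not fully conjugated — not aromatic (2,3-dihydrofuran).
Ring E has six sp³ carbons, so it is not fully conjugated — not aromatic (cyclooctene).
Aromatic: B, C. Total: 2.

2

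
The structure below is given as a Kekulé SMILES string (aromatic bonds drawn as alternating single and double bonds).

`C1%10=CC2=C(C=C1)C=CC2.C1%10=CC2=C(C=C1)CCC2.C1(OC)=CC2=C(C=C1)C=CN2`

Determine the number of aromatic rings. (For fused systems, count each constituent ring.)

The SMILES encodes a six-membered carbon ring with three alternating C=C double bonds, fused to a five-membered carbon ring containing one C=C double bond and one sp³ carbon; a six-membered carbon ring with three alternating C=C double bonds, fused to a saturated five-membered carbon ring; a six-membered carbon ring with three alternating C=C double bonds, fused to a five-membered ring containing one N–H nitrogen and two C=C double bonds.
The 6-membered ring has a continuous p-orbital overlap around the ring; 3 ring double bonds give 6 π electrons. Since 6 = 4n+2 (n=1), it is aromatic (benzene ring).
The 5-membered ring has one sp³ carbon, so it is not fully conjugated — not aromatic (cyclopentene ring).
The second 6-membered ring has a continuous p-orbital overlap around the ring; 3 ring double bonds give 6 π electrons. 6 = 4(1)+2, so it is aromatic (benzene ring).
The second 5-membered ring has three sp³ carbons, so it is not fully conjugated — not aromatic (cyclopentane ring).
The fused 6/5-membered bicyclic (with one N–H) is a single π system with 9 sp² atoms and 10 π electrons from ring double bonds plus a heteroatom lone pair. 10 = 4(2)+2, so the system is aromatic and both rings count as aromatic (indole).
4 of the 6 rings are aromatic. Total: 4.

4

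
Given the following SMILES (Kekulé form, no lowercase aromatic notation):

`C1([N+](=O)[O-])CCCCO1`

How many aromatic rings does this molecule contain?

The SMILES encodes a six-membered saturated ring of five carbons and one oxygen.
The 6-membered ring with one oxygen has only sp³ atoms, so it is not fully conjugated — not aromatic (tetrahydropyran).

0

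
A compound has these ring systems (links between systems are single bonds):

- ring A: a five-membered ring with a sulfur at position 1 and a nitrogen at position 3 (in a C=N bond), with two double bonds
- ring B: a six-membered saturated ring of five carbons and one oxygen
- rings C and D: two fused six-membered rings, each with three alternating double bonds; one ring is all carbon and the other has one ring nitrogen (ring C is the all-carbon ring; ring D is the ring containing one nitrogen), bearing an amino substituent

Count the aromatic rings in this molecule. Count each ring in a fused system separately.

3

Ring A is planar and fully conjugated; 2 ring double bonds (4 π electrons) plus a heteroatom lone pair (2) give 6 π electrons. 6 = 4(1)+2, so ring A is aromatic (thiazole).
Ring B has only sp³ atoms, so it is not fully conjugated — not aromatic (tetrahydropyran).
Rings C and D form a fused bicyclic system (with one nitrogen) with 10 sp² atoms and 10 π electrons from ring double bonds. 10 = 4(2)+2, so the system is aromatic and both rings count as aromatic (quinoline).
Aromatic: A, C, D. Total: 3.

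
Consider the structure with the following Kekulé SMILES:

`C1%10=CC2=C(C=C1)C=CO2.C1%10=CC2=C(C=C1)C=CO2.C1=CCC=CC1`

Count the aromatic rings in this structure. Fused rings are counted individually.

4

The SMILES encodes a six-membered carbon ring with three alternating C=C double bonds, fused to a five-membered ring containing one oxygen and two C=C double bonds; a six-membered carbon ring with three alternating C=C double bonds, fused to a five-membered ring containing one oxygen and two C=C double bonds; a six-membered carbon ring with two isolated C=C double bonds and two sp³ carbons.
The fused 6/5-membered bicyclic (with one oxygen) is a single π system with 9 sp² atoms and 10 π electrons from ring double bonds plus a heteroatom lone pair. 10 = 4(2)+2, so the system is aromatic and both rings count as aromatic (benzofuran).
The fused 6/5-membered bicyclic (with one oxygen) is a single π system with 9 sp² atoms and 10 π electrons from ring double bonds plus a heteroatom lone pair. 10 = 4(2)+2, so the system is aromatic and both rings count as aromatic (benzofuran).
The 6-membered ring has two sp³ carbons, so it is not fully conjugated — not aromatic (1,4-cyclohexadiene).
4 of the 5 rings are aromatic. Total: 4.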